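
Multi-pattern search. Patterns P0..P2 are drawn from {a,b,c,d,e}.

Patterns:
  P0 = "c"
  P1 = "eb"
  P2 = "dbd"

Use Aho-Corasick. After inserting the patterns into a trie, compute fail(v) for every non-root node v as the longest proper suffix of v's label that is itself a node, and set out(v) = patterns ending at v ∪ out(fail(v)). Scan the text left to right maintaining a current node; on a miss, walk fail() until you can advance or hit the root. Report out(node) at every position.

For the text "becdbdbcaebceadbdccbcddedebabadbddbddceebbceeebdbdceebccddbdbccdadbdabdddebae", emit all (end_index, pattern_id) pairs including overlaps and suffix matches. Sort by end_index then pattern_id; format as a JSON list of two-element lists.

Build:
Trie nodes:
  n0 'ε': c→1 d→4 e→2
  n1 'c': ·  ←P0
  n2 'e': b→3
  n3 'eb': ·  ←P1
  n4 'd': b→5
  n5 'db': d→6
  n6 'dbd': ·  ←P2

Failure links (BFS by depth):
  n1('c'): parent n0 fail=0; on 'c' 0 → fail=0;  out {0}∪∅={0}
  n2('e'): parent n0 fail=0; on 'e' 0 → fail=0;  out ∅∪∅=∅
  n4('d'): parent n0 fail=0; on 'd' 0 → fail=0;  out ∅∪∅=∅
  n3('eb'): parent n2 fail=0; on 'b' 0 → fail=0;  out {1}∪∅={1}
  n5('db'): parent n4 fail=0; on 'b' 0 → fail=0;  out ∅∪∅=∅
  n6('dbd'): parent n5 fail=0; on 'd' 0 → fail=4;  out {2}∪∅={2}

Run:
pos 0 'b': at 0
pos 1 'e': at 2
pos 2 'c': at 1 (via fail)  emit P0@[2:2]
pos 3 'd': at 4 (via fail)
pos 4 'b': at 5
pos 5 'd': at 6  emit P2@[3:5]
pos 6 'b': at 5 (via fail)
pos 7 'c': at 1 (via fail)  emit P0@[7:7]
pos 8 'a': at 0 (via fail)
pos 9 'e': at 2
pos 10 'b': at 3  emit P1@[9:10]
pos 11 'c': at 1 (via fail)  emit P0@[11:11]
pos 12 'e': at 2 (via fail)
pos 13 'a': at 0 (via fail)
pos 14 'd': at 4
pos 15 'b': at 5
pos 16 'd': at 6  emit P2@[14:16]
pos 17 'c': at 1 (via fail)  emit P0@[17:17]
pos 18 'c': at 1 (via fail)  emit P0@[18:18]
pos 19 'b': at 0 (via fail)
pos 20 'c': at 1  emit P0@[20:20]
pos 21 'd': at 4 (via fail)
pos 22 'd': at 4 (via fail)
pos 23 'e': at 2 (via fail)
pos 24 'd': at 4 (via fail)
pos 25 'e': at 2 (via fail)
pos 26 'b': at 3  emit P1@[25:26]
pos 27 'a': at 0 (via fail)
pos 28 'b': at 0
pos 29 'a': at 0
pos 30 'd': at 4
pos 31 'b': at 5
pos 32 'd': at 6  emit P2@[30:32]
pos 33 'd': at 4 (via fail)
pos 34 'b': at 5
pos 35 'd': at 6  emit P2@[33:35]
pos 36 'd': at 4 (via fail)
pos 37 'c': at 1 (via fail)  emit P0@[37:37]
pos 38 'e': at 2 (via fail)
pos 39 'e': at 2 (via fail)
pos 40 'b': at 3  emit P1@[39:40]
pos 41 'b': at 0 (via fail)
pos 42 'c': at 1  emit P0@[42:42]
pos 43 'e': at 2 (via fail)
pos 44 'e': at 2 (via fail)
pos 45 'e': at 2 (via fail)
pos 46 'b': at 3  emit P1@[45:46]
pos 47 'd': at 4 (via fail)
pos 48 'b': at 5
pos 49 'd': at 6  emit P2@[47:49]
pos 50 'c': at 1 (via fail)  emit P0@[50:50]
pos 51 'e': at 2 (via fail)
pos 52 'e': at 2 (via fail)
pos 53 'b': at 3  emit P1@[52:53]
pos 54 'c': at 1 (via fail)  emit P0@[54:54]
pos 55 'c': at 1 (via fail)  emit P0@[55:55]
pos 56 'd': at 4 (via fail)
pos 57 'd': at 4 (via fail)
pos 58 'b': at 5
pos 59 'd': at 6  emit P2@[57:59]
pos 60 'b': at 5 (via fail)
pos 61 'c': at 1 (via fail)  emit P0@[61:61]
pos 62 'c': at 1 (via fail)  emit P0@[62:62]
pos 63 'd': at 4 (via fail)
pos 64 'a': at 0 (via fail)
pos 65 'd': at 4
pos 66 'b': at 5
pos 67 'd': at 6  emit P2@[65:67]
pos 68 'a': at 0 (via fail)
pos 69 'b': at 0
pos 70 'd': at 4
pos 71 'd': at 4 (via fail)
pos 72 'd': at 4 (via fail)
pos 73 'e': at 2 (via fail)
pos 74 'b': at 3  emit P1@[73:74]
pos 75 'a': at 0 (via fail)
pos 76 'e': at 2

Result: [[2,0],[5,2],[7,0],[10,1],[11,0],[16,2],[17,0],[18,0],[20,0],[26,1],[32,2],[35,2],[37,0],[40,1],[42,0],[46,1],[49,2],[50,0],[53,1],[54,0],[55,0],[59,2],[61,0],[62,0],[67,2],[74,1]]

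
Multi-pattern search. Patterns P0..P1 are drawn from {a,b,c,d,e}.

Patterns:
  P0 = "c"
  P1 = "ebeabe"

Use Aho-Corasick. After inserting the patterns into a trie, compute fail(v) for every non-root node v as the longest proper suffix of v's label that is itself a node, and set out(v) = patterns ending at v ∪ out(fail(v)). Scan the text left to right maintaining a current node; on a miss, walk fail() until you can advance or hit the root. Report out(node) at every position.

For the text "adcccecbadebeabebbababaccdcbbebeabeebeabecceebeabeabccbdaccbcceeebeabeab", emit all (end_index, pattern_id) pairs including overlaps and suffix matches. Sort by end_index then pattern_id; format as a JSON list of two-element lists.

Construct AC machine:
Trie nodes:
  n0 'ε': c→1 e→2
  n1 'c': ·  [P0 ends]
  n2 'e': b→3
  n3 'eb': e→4
  n4 'ebe': a→5
  n5 'ebea': b→6
  n6 'ebeab': e→7
  n7 'ebeabe': ·  [P1 ends]

Failure links (BFS by depth):
  n1('c'): parent n0 fail=0; on 'c' 0 → fail=0;  out {0}∪∅={0}
  n2('e'): parent n0 fail=0; on 'e' 0 → fail=0;  out ∅∪∅=∅
  n3('eb'): parent n2 fail=0; on 'b' 0 → fail=0;  out ∅∪∅=∅
  n4('ebe'): parent n3 fail=0; on 'e' 0 → fail=2;  out ∅∪∅=∅
  n5('ebea'): parent n4 fail=2; on 'a' 2→0 → fail=0;  out ∅∪∅=∅
  n6('ebeab'): parent n5 fail=0; on 'b' 0 → fail=0;  out ∅∪∅=∅
  n7('ebeabe'): parent n6 fail=0; on 'e' 0 → fail=2;  out {1}∪∅={1}

Text stream:
pos 0 'a': at 0
pos 1 'd': at 0
pos 2 'c': at 1  ** P0@[2:2]
pos 3 'c': at 1 ·f  ** P0@[3:3]
pos 4 'c': at 1 ·f  ** P0@[4:4]
pos 5 'e': at 2 ·f
pos 6 'c': at 1 ·f  ** P0@[6:6]
pos 7 'b': at 0 ·f
pos 8 'a': at 0
pos 9 'd': at 0
pos 10 'e': at 2
pos 11 'b': at 3
pos 12 'e': at 4
pos 13 'a': at 5
pos 14 'b': at 6
pos 15 'e': at 7  ** P1@[10:15]
pos 16 'b': at 3 ·f
pos 17 'b': at 0 ·f
pos 18 'a': at 0
pos 19 'b': at 0
pos 20 'a': at 0
pos 21 'b': at 0
pos 22 'a': at 0
pos 23 'c': at 1  ** P0@[23:23]
pos 24 'c': at 1 ·f  ** P0@[24:24]
pos 25 'd': at 0 ·f
pos 26 'c': at 1  ** P0@[26:26]
pos 27 'b': at 0 ·f
pos 28 'b': at 0
pos 29 'e': at 2
pos 30 'b': at 3
pos 31 'e': at 4
pos 32 'a': at 5
pos 33 'b': at 6
pos 34 'e': at 7  ** P1@[29:34]
pos 35 'e': at 2 ·f
pos 36 'b': at 3
pos 37 'e': at 4
pos 38 'a': at 5
pos 39 'b': at 6
pos 40 'e': at 7  ** P1@[35:40]
pos 41 'c': at 1 ·f  ** P0@[41:41]
pos 42 'c': at 1 ·f  ** P0@[42:42]
pos 43 'e': at 2 ·f
pos 44 'e': at 2 ·f
pos 45 'b': at 3
pos 46 'e': at 4
pos 47 'a': at 5
pos 48 'b': at 6
pos 49 'e': at 7  ** P1@[44:49]
pos 50 'a': at 0 ·f
pos 51 'b': at 0
pos 52 'c': at 1  ** P0@[52:52]
pos 53 'c': at 1 ·f  ** P0@[53:53]
pos 54 'b': at 0 ·f
pos 55 'd': at 0
pos 56 'a': at 0
pos 57 'c': at 1  ** P0@[57:57]
pos 58 'c': at 1 ·f  ** P0@[58:58]
pos 59 'b': at 0 ·f
pos 60 'c': at 1  ** P0@[60:60]
pos 61 'c': at 1 ·f  ** P0@[61:61]
pos 62 'e': at 2 ·f
pos 63 'e': at 2 ·f
pos 64 'e': at 2 ·f
pos 65 'b': at 3
pos 66 'e': at 4
pos 67 'a': at 5
pos 68 'b': at 6
pos 69 'e': at 7  ** P1@[64:69]
pos 70 'a': at 0 ·f
pos 71 'b': at 0

All matches (sorted): [[2,0],[3,0],[4,0],[6,0],[15,1],[23,0],[24,0],[26,0],[34,1],[40,1],[41,0],[42,0],[49,1],[52,0],[53,0],[57,0],[58,0],[60,0],[61,0],[69,1]]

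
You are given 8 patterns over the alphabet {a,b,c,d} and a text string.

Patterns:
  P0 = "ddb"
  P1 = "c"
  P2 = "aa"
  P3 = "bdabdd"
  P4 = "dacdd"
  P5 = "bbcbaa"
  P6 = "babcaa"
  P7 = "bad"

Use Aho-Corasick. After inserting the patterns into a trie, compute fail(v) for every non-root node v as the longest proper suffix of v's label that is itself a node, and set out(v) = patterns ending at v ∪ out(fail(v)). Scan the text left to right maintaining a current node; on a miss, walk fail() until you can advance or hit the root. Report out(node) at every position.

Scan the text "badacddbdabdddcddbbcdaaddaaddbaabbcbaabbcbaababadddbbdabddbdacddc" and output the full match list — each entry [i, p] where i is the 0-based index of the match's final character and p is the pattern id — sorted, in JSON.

Construct AC machine:
Trie (insert patterns):
  0='ε' goto a→5 b→7 c→4 d→1
  1='d' goto a→13 d→2
  2='dd' goto b→3
  3='ddb' goto ·  ←P0
  4='c' goto ·  ←P1
  5='a' goto a→6
  6='aa' goto ·  ←P2
  7='b' goto a→22 b→17 d→8
  8='bd' goto a→9
  9='bda' goto b→10
  10='bdab' goto d→11
  11='bdabd' goto d→12
  12='bdabdd' goto ·  ←P3
  13='da' goto c→14
  14='dac' goto d→15
  15='dacd' goto d→16
  16='dacdd' goto ·  ←P4
  17='bb' goto c→18
  18='bbc' goto b→19
  19='bbcb' goto a→20
  20='bbcba' goto a→21
  21='bbcbaa' goto ·  ←P5
  22='ba' goto b→23 d→27
  23='bab' goto c→24
  24='babc' goto a→25
  25='babca' goto a→26
  26='babcaa' goto ·  ←P6
  27='bad' goto ·  ←P7

Failure links (BFS by depth):
  n1('d'): parent n0 fail=0; on 'd' 0 → fail=0;  out ∅∪∅=∅
  n4('c'): parent n0 fail=0; on 'c' 0 → fail=0;  out {1}∪∅={1}
  n5('a'): parent n0 fail=0; on 'a' 0 → fail=0;  out ∅∪∅=∅
  n7('b'): parent n0 fail=0; on 'b' 0 → fail=0;  out ∅∪∅=∅
  n2('dd'): parent n1 fail=0; on 'd' 0 → fail=1;  out ∅∪∅=∅
  n6('aa'): parent n5 fail=0; on 'a' 0 → fail=5;  out {2}∪∅={2}
  n8('bd'): parent n7 fail=0; on 'd' 0 → fail=1;  out ∅∪∅=∅
  n13('da'): parent n1 fail=0; on 'a' 0 → fail=5;  out ∅∪∅=∅
  n17('bb'): parent n7 fail=0; on 'b' 0 → fail=7;  out ∅∪∅=∅
  n22('ba'): parent n7 fail=0; on 'a' 0 → fail=5;  out ∅∪∅=∅
  n3('ddb'): parent n2 fail=1; on 'b' 1→0 → fail=7;  out {0}∪∅={0}
  n9('bda'): parent n8 fail=1; on 'a' 1 → fail=13;  out ∅∪∅=∅
  n14('dac'): parent n13 fail=5; on 'c' 5→0 → fail=4;  out ∅∪{1}={1}
  n18('bbc'): parent n17 fail=7; on 'c' 7→0 → fail=4;  out ∅∪{1}={1}
  n23('bab'): parent n22 fail=5; on 'b' 5→0 → fail=7;  out ∅∪∅=∅
  n27('bad'): parent n22 fail=5; on 'd' 5→0 → fail=1;  out {7}∪∅={7}
  n10('bdab'): parent n9 fail=13; on 'b' 13→5→0 → fail=7;  out ∅∪∅=∅
  n15('dacd'): parent n14 fail=4; on 'd' 4→0 → fail=1;  out ∅∪∅=∅
  n19('bbcb'): parent n18 fail=4; on 'b' 4→0 → fail=7;  out ∅∪∅=∅
  n24('babc'): parent n23 fail=7; on 'c' 7→0 → fail=4;  out ∅∪{1}={1}
  n11('bdabd'): parent n10 fail=7; on 'd' 7 → fail=8;  out ∅∪∅=∅
  n16('dacdd'): parent n15 fail=1; on 'd' 1 → fail=2;  out {4}∪∅={4}
  n20('bbcba'): parent n19 fail=7; on 'a' 7 → fail=22;  out ∅∪∅=∅
  n25('babca'): parent n24 fail=4; on 'a' 4→0 → fail=5;  out ∅∪∅=∅
  n12('bdabdd'): parent n11 fail=8; on 'd' 8→1 → fail=2;  out {3}∪∅={3}
  n21('bbcbaa'): parent n20 fail=22; on 'a' 22→5 → fail=6;  out {5}∪{2}={2,5}
  n26('babcaa'): parent n25 fail=5; on 'a' 5 → fail=6;  out {6}∪{2}={2,6}

Text stream:
pos 0 'b': at 7
pos 1 'a': at 22
pos 2 'd': at 27  emit P7@[0:2]
pos 3 'a': at 13 (via fail)
pos 4 'c': at 14  emit P1@[4:4]
pos 5 'd': at 15
pos 6 'd': at 16  emit P4@[2:6]
pos 7 'b': at 3 (via fail)  emit P0@[5:7]
pos 8 'd': at 8 (via fail)
pos 9 'a': at 9
pos 10 'b': at 10
pos 11 'd': at 11
pos 12 'd': at 12  emit P3@[7:12]
pos 13 'd': at 2 (via fail)
pos 14 'c': at 4 (via fail)  emit P1@[14:14]
pos 15 'd': at 1 (via fail)
pos 16 'd': at 2
pos 17 'b': at 3  emit P0@[15:17]
pos 18 'b': at 17 (via fail)
pos 19 'c': at 18  emit P1@[19:19]
pos 20 'd': at 1 (via fail)
pos 21 'a': at 13
pos 22 'a': at 6 (via fail)  emit P2@[21:22]
pos 23 'd': at 1 (via fail)
pos 24 'd': at 2
pos 25 'a': at 13 (via fail)
pos 26 'a': at 6 (via fail)  emit P2@[25:26]
pos 27 'd': at 1 (via fail)
pos 28 'd': at 2
pos 29 'b': at 3  emit P0@[27:29]
pos 30 'a': at 22 (via fail)
pos 31 'a': at 6 (via fail)  emit P2@[30:31]
pos 32 'b': at 7 (via fail)
pos 33 'b': at 17
pos 34 'c': at 18  emit P1@[34:34]
pos 35 'b': at 19
pos 36 'a': at 20
pos 37 'a': at 21  emit P2@[36:37],P5@[32:37]
pos 38 'b': at 7 (via fail)
pos 39 'b': at 17
pos 40 'c': at 18  emit P1@[40:40]
pos 41 'b': at 19
pos 42 'a': at 20
pos 43 'a': at 21  emit P2@[42:43],P5@[38:43]
pos 44 'b': at 7 (via fail)
pos 45 'a': at 22
pos 46 'b': at 23
pos 47 'a': at 22 (via fail)
pos 48 'd': at 27  emit P7@[46:48]
pos 49 'd': at 2 (via fail)
pos 50 'd': at 2 (via fail)
pos 51 'b': at 3  emit P0@[49:51]
pos 52 'b': at 17 (via fail)
pos 53 'd': at 8 (via fail)
pos 54 'a': at 9
pos 55 'b': at 10
pos 56 'd': at 11
pos 57 'd': at 12  emit P3@[52:57]
pos 58 'b': at 3 (via fail)  emit P0@[56:58]
pos 59 'd': at 8 (via fail)
pos 60 'a': at 9
pos 61 'c': at 14 (via fail)  emit P1@[61:61]
pos 62 'd': at 15
pos 63 'd': at 16  emit P4@[59:63]
pos 64 'c': at 4 (via fail)  emit P1@[64:64]

All matches (sorted): [[2,7],[4,1],[6,4],[7,0],[12,3],[14,1],[17,0],[19,1],[22,2],[26,2],[29,0],[31,2],[34,1],[37,2],[37,5],[40,1],[43,2],[43,5],[48,7],[51,0],[57,3],[58,0],[61,1],[63,4],[64,1]]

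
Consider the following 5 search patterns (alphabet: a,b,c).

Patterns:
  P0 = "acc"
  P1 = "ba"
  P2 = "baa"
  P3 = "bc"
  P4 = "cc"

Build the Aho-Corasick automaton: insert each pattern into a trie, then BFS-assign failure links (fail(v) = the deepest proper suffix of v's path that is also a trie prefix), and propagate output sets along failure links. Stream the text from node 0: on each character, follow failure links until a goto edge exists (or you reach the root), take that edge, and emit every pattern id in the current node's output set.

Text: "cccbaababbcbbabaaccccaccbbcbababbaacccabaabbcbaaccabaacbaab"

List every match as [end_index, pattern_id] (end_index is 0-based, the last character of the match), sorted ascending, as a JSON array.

Build:
Trie nodes:
  n0 'ε': a→1 b→4 c→8
  n1 'a': c→2
  n2 'ac': c→3
  n3 'acc': ·  [P0 ends]
  n4 'b': a→5 c→7
  n5 'ba': a→6  [P1 ends]
  n6 'baa': ·  [P2 ends]
  n7 'bc': ·  [P3 ends]
  n8 'c': c→9
  n9 'cc': ·  [P4 ends]

BFS fail/out derivation:
  n1('a'): parent n0 fail=0; on 'a' 0 → fail=0;  out ∅∪∅=∅
  n4('b'): parent n0 fail=0; on 'b' 0 → fail=0;  out ∅∪∅=∅
  n8('c'): parent n0 fail=0; on 'c' 0 → fail=0;  out ∅∪∅=∅
  n2('ac'): parent n1 fail=0; on 'c' 0 → fail=8;  out ∅∪∅=∅
  n5('ba'): parent n4 fail=0; on 'a' 0 → fail=1;  out {1}∪∅={1}
  n7('bc'): parent n4 fail=0; on 'c' 0 → fail=8;  out {3}∪∅={3}
  n9('cc'): parent n8 fail=0; on 'c' 0 → fail=8;  out {4}∪∅={4}
  n3('acc'): parent n2 fail=8; on 'c' 8 → fail=9;  out {0}∪{4}={0,4}
  n6('baa'): parent n5 fail=1; on 'a' 1→0 → fail=1;  out {2}∪∅={2}

Text stream:
[0] read 'c'  n0⇒n8
[1] read 'c'  n8⇒n9  → match P4@[0:1]
[2] read 'c'  n9⇒n9 (via fail)  → match P4@[1:2]
[3] read 'b'  n9⇒n4 (via fail)
[4] read 'a'  n4⇒n5  → match P1@[3:4]
[5] read 'a'  n5⇒n6  → match P2@[3:5]
[6] read 'b'  n6⇒n4 (via fail)
[7] read 'a'  n4⇒n5  → match P1@[6:7]
[8] read 'b'  n5⇒n4 (via fail)
[9] read 'b'  n4⇒n4 (via fail)
[10] read 'c'  n4⇒n7  → match P3@[9:10]
[11] read 'b'  n7⇒n4 (via fail)
[12] read 'b'  n4⇒n4 (via fail)
[13] read 'a'  n4⇒n5  → match P1@[12:13]
[14] read 'b'  n5⇒n4 (via fail)
[15] read 'a'  n4⇒n5  → match P1@[14:15]
[16] read 'a'  n5⇒n6  → match P2@[14:16]
[17] read 'c'  n6⇒n2 (via fail)
[18] read 'c'  n2⇒n3  → match P0@[16:18],P4@[17:18]
[19] read 'c'  n3⇒n9 (via fail)  → match P4@[18:19]
[20] read 'c'  n9⇒n9 (via fail)  → match P4@[19:20]
[21] read 'a'  n9⇒n1 (via fail)
[22] read 'c'  n1⇒n2
[23] read 'c'  n2⇒n3  → match P0@[21:23],P4@[22:23]
[24] read 'b'  n3⇒n4 (via fail)
[25] read 'b'  n4⇒n4 (via fail)
[26] read 'c'  n4⇒n7  → match P3@[25:26]
[27] read 'b'  n7⇒n4 (via fail)
[28] read 'a'  n4⇒n5  → match P1@[27:28]
[29] read 'b'  n5⇒n4 (via fail)
[30] read 'a'  n4⇒n5  → match P1@[29:30]
[31] read 'b'  n5⇒n4 (via fail)
[32] read 'b'  n4⇒n4 (via fail)
[33] read 'a'  n4⇒n5  → match P1@[32:33]
[34] read 'a'  n5⇒n6  → match P2@[32:34]
[35] read 'c'  n6⇒n2 (via fail)
[36] read 'c'  n2⇒n3  → match P0@[34:36],P4@[35:36]
[37] read 'c'  n3⇒n9 (via fail)  → match P4@[36:37]
[38] read 'a'  n9⇒n1 (via fail)
[39] read 'b'  n1⇒n4 (via fail)
[40] read 'a'  n4⇒n5  → match P1@[39:40]
[41] read 'a'  n5⇒n6  → match P2@[39:41]
[42] read 'b'  n6⇒n4 (via fail)
[43] read 'b'  n4⇒n4 (via fail)
[44] read 'c'  n4⇒n7  → match P3@[43:44]
[45] read 'b'  n7⇒n4 (via fail)
[46] read 'a'  n4⇒n5  → match P1@[45:46]
[47] read 'a'  n5⇒n6  → match P2@[45:47]
[48] read 'c'  n6⇒n2 (via fail)
[49] read 'c'  n2⇒n3  → match P0@[47:49],P4@[48:49]
[50] read 'a'  n3⇒n1 (via fail)
[51] read 'b'  n1⇒n4 (via fail)
[52] read 'a'  n4⇒n5  → match P1@[51:52]
[53] read 'a'  n5⇒n6  → match P2@[51:53]
[54] read 'c'  n6⇒n2 (via fail)
[55] read 'b'  n2⇒n4 (via fail)
[56] read 'a'  n4⇒n5  → match P1@[55:56]
[57] read 'a'  n5⇒n6  → match P2@[55:57]
[58] read 'b'  n6⇒n4 (via fail)

Matches: [[1,4],[2,4],[4,1],[5,2],[7,1],[10,3],[13,1],[15,1],[16,2],[18,0],[18,4],[19,4],[20,4],[23,0],[23,4],[26,3],[28,1],[30,1],[33,1],[34,2],[36,0],[36,4],[37,4],[40,1],[41,2],[44,3],[46,1],[47,2],[49,0],[49,4],[52,1],[53,2],[56,1],[57,2]]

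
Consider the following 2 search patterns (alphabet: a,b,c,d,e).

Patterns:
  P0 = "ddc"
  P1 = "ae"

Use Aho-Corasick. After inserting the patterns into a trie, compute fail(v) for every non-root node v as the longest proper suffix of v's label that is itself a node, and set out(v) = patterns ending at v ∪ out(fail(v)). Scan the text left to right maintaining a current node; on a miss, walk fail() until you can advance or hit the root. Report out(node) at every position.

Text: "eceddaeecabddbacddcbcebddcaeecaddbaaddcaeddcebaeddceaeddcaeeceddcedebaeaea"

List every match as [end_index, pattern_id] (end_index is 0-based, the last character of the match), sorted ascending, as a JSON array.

Build:
Trie (insert patterns):
  n0 'ε': a→4 d→1
  n1 'd': d→2
  n2 'dd': c→3
  n3 'ddc': ·  ←P0
  n4 'a': e→5
  n5 'ae': ·  ←P1

Failure links (BFS by depth):
  fail(1) 'd': from fail(0)=0 chase 'd': 0 ⇒ 0;  out=∅∪out(0)=∅
  fail(4) 'a': from fail(0)=0 chase 'a': 0 ⇒ 0;  out=∅∪out(0)=∅
  fail(2) 'dd': from fail(1)=0 chase 'd': 0 ⇒ 1;  out=∅∪out(1)=∅
  fail(5) 'ae': from fail(4)=0 chase 'e': 0 ⇒ 0;  out={1}∪out(0)={1}
  fail(3) 'ddc': from fail(2)=1 chase 'c': 1→0 ⇒ 0;  out={0}∪out(0)={0}

Text stream:
[0] read 'e'  n0⇒n0
[1] read 'c'  n0⇒n0
[2] read 'e'  n0⇒n0
[3] read 'd'  n0⇒n1
[4] read 'd'  n1⇒n2
[5] read 'a'  n2⇒n4 (fail-walked)
[6] read 'e'  n4⇒n5  → match P1@[5:6]
[7] read 'e'  n5⇒n0 (fail-walked)
[8] read 'c'  n0⇒n0
[9] read 'a'  n0⇒n4
[10] read 'b'  n4⇒n0 (fail-walked)
[11] read 'd'  n0⇒n1
[12] read 'd'  n1⇒n2
[13] read 'b'  n2⇒n0 (fail-walked)
[14] read 'a'  n0⇒n4
[15] read 'c'  n4⇒n0 (fail-walked)
[16] read 'd'  n0⇒n1
[17] read 'd'  n1⇒n2
[18] read 'c'  n2⇒n3  → match P0@[16:18]
[19] read 'b'  n3⇒n0 (fail-walked)
[20] read 'c'  n0⇒n0
[21] read 'e'  n0⇒n0
[22] read 'b'  n0⇒n0
[23] read 'd'  n0⇒n1
[24] read 'd'  n1⇒n2
[25] read 'c'  n2⇒n3  → match P0@[23:25]
[26] read 'a'  n3⇒n4 (fail-walked)
[27] read 'e'  n4⇒n5  → match P1@[26:27]
[28] read 'e'  n5⇒n0 (fail-walked)
[29] read 'c'  n0⇒n0
[30] read 'a'  n0⇒n4
[31] read 'd'  n4⇒n1 (fail-walked)
[32] read 'd'  n1⇒n2
[33] read 'b'  n2⇒n0 (fail-walked)
[34] read 'a'  n0⇒n4
[35] read 'a'  n4⇒n4 (fail-walked)
[36] read 'd'  n4⇒n1 (fail-walked)
[37] read 'd'  n1⇒n2
[38] read 'c'  n2⇒n3  → match P0@[36:38]
[39] read 'a'  n3⇒n4 (fail-walked)
[40] read 'e'  n4⇒n5  → match P1@[39:40]
[41] read 'd'  n5⇒n1 (fail-walked)
[42] read 'd'  n1⇒n2
[43] read 'c'  n2⇒n3  → match P0@[41:43]
[44] read 'e'  n3⇒n0 (fail-walked)
[45] read 'b'  n0⇒n0
[46] read 'a'  n0⇒n4
[47] read 'e'  n4⇒n5  → match P1@[46:47]
[48] read 'd'  n5⇒n1 (fail-walked)
[49] read 'd'  n1⇒n2
[50] read 'c'  n2⇒n3  → match P0@[48:50]
[51] read 'e'  n3⇒n0 (fail-walked)
[52] read 'a'  n0⇒n4
[53] read 'e'  n4⇒n5  → match P1@[52:53]
[54] read 'd'  n5⇒n1 (fail-walked)
[55] read 'd'  n1⇒n2
[56] read 'c'  n2⇒n3  → match P0@[54:56]
[57] read 'a'  n3⇒n4 (fail-walked)
[58] read 'e'  n4⇒n5  → match P1@[57:58]
[59] read 'e'  n5⇒n0 (fail-walked)
[60] read 'c'  n0⇒n0
[61] read 'e'  n0⇒n0
[62] read 'd'  n0⇒n1
[63] read 'd'  n1⇒n2
[64] read 'c'  n2⇒n3  → match P0@[62:64]
[65] read 'e'  n3⇒n0 (fail-walked)
[66] read 'd'  n0⇒n1
[67] read 'e'  n1⇒n0 (fail-walked)
[68] read 'b'  n0⇒n0
[69] read 'a'  n0⇒n4
[70] read 'e'  n4⇒n5  → match P1@[69:70]
[71] read 'a'  n5⇒n4 (fail-walked)
[72] read 'e'  n4⇒n5  → match P1@[71:72]
[73] read 'a'  n5⇒n4 (fail-walked)

Result: [[6,1],[18,0],[25,0],[27,1],[38,0],[40,1],[43,0],[47,1],[50,0],[53,1],[56,0],[58,1],[64,0],[70,1],[72,1]]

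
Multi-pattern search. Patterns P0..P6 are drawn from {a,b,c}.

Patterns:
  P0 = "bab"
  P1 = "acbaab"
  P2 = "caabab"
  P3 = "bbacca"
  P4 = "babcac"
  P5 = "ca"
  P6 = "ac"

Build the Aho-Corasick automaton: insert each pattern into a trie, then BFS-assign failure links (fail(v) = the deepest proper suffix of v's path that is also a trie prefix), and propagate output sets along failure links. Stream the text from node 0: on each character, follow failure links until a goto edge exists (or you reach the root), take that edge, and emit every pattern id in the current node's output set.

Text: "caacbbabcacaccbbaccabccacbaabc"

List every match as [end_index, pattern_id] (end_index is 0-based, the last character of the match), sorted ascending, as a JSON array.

Construct AC machine:
Trie nodes:
  n0 'ε': a→4 b→1 c→10
  n1 'b': a→2 b→16
  n2 'ba': b→3
  n3 'bab': c→21  ←P0
  n4 'a': c→5
  n5 'ac': b→6  ←P6
  n6 'acb': a→7
  n7 'acba': a→8
  n8 'acbaa': b→9
  n9 'acbaab': ·  ←P1
  n10 'c': a→11
  n11 'ca': a→12  ←P5
  n12 'caa': b→13
  n13 'caab': a→14
  n14 'caaba': b→15
  n15 'caabab': ·  ←P2
  n16 'bb': a→17
  n17 'bba': c→18
  n18 'bbac': c→19
  n19 'bbacc': a→20
  n20 'bbacca': ·  ←P3
  n21 'babc': a→22
  n22 'babca': c→23
  n23 'babcac': ·  ←P4

Failure links (BFS by depth):
  fail(1) 'b': from fail(0)=0 chase 'b': 0 ⇒ 0;  out=∅∪out(0)=∅
  fail(4) 'a': from fail(0)=0 chase 'a': 0 ⇒ 0;  out=∅∪out(0)=∅
  fail(10) 'c': from fail(0)=0 chase 'c': 0 ⇒ 0;  out=∅∪out(0)=∅
  fail(2) 'ba': from fail(1)=0 chase 'a': 0 ⇒ 4;  out=∅∪out(4)=∅
  fail(5) 'ac': from fail(4)=0 chase 'c': 0 ⇒ 10;  out={6}∪out(10)={6}
  fail(11) 'ca': from fail(10)=0 chase 'a': 0 ⇒ 4;  out={5}∪out(4)={5}
  fail(16) 'bb': from fail(1)=0 chase 'b': 0 ⇒ 1;  out=∅∪out(1)=∅
  fail(3) 'bab': from fail(2)=4 chase 'b': 4→0 ⇒ 1;  out={0}∪out(1)={0}
  fail(6) 'acb': from fail(5)=10 chase 'b': 10→0 ⇒ 1;  out=∅∪out(1)=∅
  fail(12) 'caa': from fail(11)=4 chase 'a': 4→0 ⇒ 4;  out=∅∪out(4)=∅
  fail(17) 'bba': from fail(16)=1 chase 'a': 1 ⇒ 2;  out=∅∪out(2)=∅
  fail(7) 'acba': from fail(6)=1 chase 'a': 1 ⇒ 2;  out=∅∪out(2)=∅
  fail(13) 'caab': from fail(12)=4 chase 'b': 4→0 ⇒ 1;  out=∅∪out(1)=∅
  fail(18) 'bbac': from fail(17)=2 chase 'c': 2→4 ⇒ 5;  out=∅∪out(5)={6}
  fail(21) 'babc': from fail(3)=1 chase 'c': 1→0 ⇒ 10;  out=∅∪out(10)=∅
  fail(8) 'acbaa': from fail(7)=2 chase 'a': 2→4→0 ⇒ 4;  out=∅∪out(4)=∅
  fail(14) 'caaba': from fail(13)=1 chase 'a': 1 ⇒ 2;  out=∅∪out(2)=∅
  fail(19) 'bbacc': from fail(18)=5 chase 'c': 5→10→0 ⇒ 10;  out=∅∪out(10)=∅
  fail(22) 'babca': from fail(21)=10 chase 'a': 10 ⇒ 11;  out=∅∪out(11)={5}
  fail(9) 'acbaab': from fail(8)=4 chase 'b': 4→0 ⇒ 1;  out={1}∪out(1)={1}
  fail(15) 'caabab': from fail(14)=2 chase 'b': 2 ⇒ 3;  out={2}∪out(3)={0,2}
  fail(20) 'bbacca': from fail(19)=10 chase 'a': 10 ⇒ 11;  out={3}∪out(11)={3,5}
  fail(23) 'babcac': from fail(22)=11 chase 'c': 11→4 ⇒ 5;  out={4}∪out(5)={4,6}

Text stream:
i=0 'c': node 0→10
i=1 'a': node 10→11  ** P5@[0:1]
i=2 'a': node 11→12
i=3 'c': node 12→5 (via fail)  ** P6@[2:3]
i=4 'b': node 5→6
i=5 'b': node 6→16 (via fail)
i=6 'a': node 16→17
i=7 'b': node 17→3 (via fail)  ** P0@[5:7]
i=8 'c': node 3→21
i=9 'a': node 21→22  ** P5@[8:9]
i=10 'c': node 22→23  ** P4@[5:10],P6@[9:10]
i=11 'a': node 23→11 (via fail)  ** P5@[10:11]
i=12 'c': node 11→5 (via fail)  ** P6@[11:12]
i=13 'c': node 5→10 (via fail)
i=14 'b': node 10→1 (via fail)
i=15 'b': node 1→16
i=16 'a': node 16→17
i=17 'c': node 17→18  ** P6@[16:17]
i=18 'c': node 18→19
i=19 'a': node 19→20  ** P3@[14:19],P5@[18:19]
i=20 'b': node 20→1 (via fail)
i=21 'c': node 1→10 (via fail)
i=22 'c': node 10→10 (via fail)
i=23 'a': node 10→11  ** P5@[22:23]
i=24 'c': node 11→5 (via fail)  ** P6@[23:24]
i=25 'b': node 5→6
i=26 'a': node 6→7
i=27 'a': node 7→8
i=28 'b': node 8→9  ** P1@[23:28]
i=29 'c': node 9→10 (via fail)

Matches: [[1,5],[3,6],[7,0],[9,5],[10,4],[10,6],[11,5],[12,6],[17,6],[19,3],[19,5],[23,5],[24,6],[28,1]]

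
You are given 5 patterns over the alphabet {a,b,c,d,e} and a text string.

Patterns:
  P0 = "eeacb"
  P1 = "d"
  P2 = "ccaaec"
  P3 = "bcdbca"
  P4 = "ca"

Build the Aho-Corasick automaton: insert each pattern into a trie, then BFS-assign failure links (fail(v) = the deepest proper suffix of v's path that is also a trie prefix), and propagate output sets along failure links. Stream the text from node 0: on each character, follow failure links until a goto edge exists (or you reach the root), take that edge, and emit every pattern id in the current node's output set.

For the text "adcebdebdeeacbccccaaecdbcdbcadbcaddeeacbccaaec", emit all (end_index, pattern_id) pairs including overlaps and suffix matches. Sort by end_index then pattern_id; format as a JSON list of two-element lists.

Build:
Trie (insert patterns):
  0='ε' goto b→13 c→7 d→6 e→1
  1='e' goto e→2
  2='ee' goto a→3
  3='eea' goto c→4
  4='eeac' goto b→5
  5='eeacb' goto ·  ←P0
  6='d' goto ·  ←P1
  7='c' goto a→19 c→8
  8='cc' goto a→9
  9='cca' goto a→10
  10='ccaa' goto e→11
  11='ccaae' goto c→12
  12='ccaaec' goto ·  ←P2
  13='b' goto c→14
  14='bc' goto d→15
  15='bcd' goto b→16
  16='bcdb' goto c→17
  17='bcdbc' goto a→18
  18='bcdbca' goto ·  ←P3
  19='ca' goto ·  ←P4

Failure links (BFS by depth):
  fail(1) 'e': from fail(0)=0 chase 'e': 0 ⇒ 0;  out=∅∪out(0)=∅
  fail(6) 'd': from fail(0)=0 chase 'd': 0 ⇒ 0;  out={1}∪out(0)={1}
  fail(7) 'c': from fail(0)=0 chase 'c': 0 ⇒ 0;  out=∅∪out(0)=∅
  fail(13) 'b': from fail(0)=0 chase 'b': 0 ⇒ 0;  out=∅∪out(0)=∅
  fail(2) 'ee': from fail(1)=0 chase 'e': 0 ⇒ 1;  out=∅∪out(1)=∅
  fail(8) 'cc': from fail(7)=0 chase 'c': 0 ⇒ 7;  out=∅∪out(7)=∅
  fail(14) 'bc': from fail(13)=0 chase 'c': 0 ⇒ 7;  out=∅∪out(7)=∅
  fail(19) 'ca': from fail(7)=0 chase 'a': 0 ⇒ 0;  out={4}∪out(0)={4}
  fail(3) 'eea': from fail(2)=1 chase 'a': 1→0 ⇒ 0;  out=∅∪out(0)=∅
  fail(9) 'cca': from fail(8)=7 chase 'a': 7 ⇒ 19;  out=∅∪out(19)={4}
  fail(15) 'bcd': from fail(14)=7 chase 'd': 7→0 ⇒ 6;  out=∅∪out(6)={1}
  fail(4) 'eeac': from fail(3)=0 chase 'c': 0 ⇒ 7;  out=∅∪out(7)=∅
  fail(10) 'ccaa': from fail(9)=19 chase 'a': 19→0 ⇒ 0;  out=∅∪out(0)=∅
  fail(16) 'bcdb': from fail(15)=6 chase 'b': 6→0 ⇒ 13;  out=∅∪out(13)=∅
  fail(5) 'eeacb': from fail(4)=7 chase 'b': 7→0 ⇒ 13;  out={0}∪out(13)={0}
  fail(11) 'ccaae': from fail(10)=0 chase 'e': 0 ⇒ 1;  out=∅∪out(1)=∅
  fail(17) 'bcdbc': from fail(16)=13 chase 'c': 13 ⇒ 14;  out=∅∪out(14)=∅
  fail(12) 'ccaaec': from fail(11)=1 chase 'c': 1→0 ⇒ 7;  out={2}∪out(7)={2}
  fail(18) 'bcdbca': from fail(17)=14 chase 'a': 14→7 ⇒ 19;  out={3}∪out(19)={3,4}

Scan:
i=0 'a': node 0→0
i=1 'd': node 0→6  ** P1@[1:1]
i=2 'c': node 6→7 (via fail)
i=3 'e': node 7→1 (via fail)
i=4 'b': node 1→13 (via fail)
i=5 'd': node 13→6 (via fail)  ** P1@[5:5]
i=6 'e': node 6→1 (via fail)
i=7 'b': node 1→13 (via fail)
i=8 'd': node 13→6 (via fail)  ** P1@[8:8]
i=9 'e': node 6→1 (via fail)
i=10 'e': node 1→2
i=11 'a': node 2→3
i=12 'c': node 3→4
i=13 'b': node 4→5  ** P0@[9:13]
i=14 'c': node 5→14 (via fail)
i=15 'c': node 14→8 (via fail)
i=16 'c': node 8→8 (via fail)
i=17 'c': node 8→8 (via fail)
i=18 'a': node 8→9  ** P4@[17:18]
i=19 'a': node 9→10
i=20 'e': node 10→11
i=21 'c': node 11→12  ** P2@[16:21]
i=22 'd': node 12→6 (via fail)  ** P1@[22:22]
i=23 'b': node 6→13 (via fail)
i=24 'c': node 13→14
i=25 'd': node 14→15  ** P1@[25:25]
i=26 'b': node 15→16
i=27 'c': node 16→17
i=28 'a': node 17→18  ** P3@[23:28],P4@[27:28]
i=29 'd': node 18→6 (via fail)  ** P1@[29:29]
i=30 'b': node 6→13 (via fail)
i=31 'c': node 13→14
i=32 'a': node 14→19 (via fail)  ** P4@[31:32]
i=33 'd': node 19→6 (via fail)  ** P1@[33:33]
i=34 'd': node 6→6 (via fail)  ** P1@[34:34]
i=35 'e': node 6→1 (via fail)
i=36 'e': node 1→2
i=37 'a': node 2→3
i=38 'c': node 3→4
i=39 'b': node 4→5  ** P0@[35:39]
i=40 'c': node 5→14 (via fail)
i=41 'c': node 14→8 (via fail)
i=42 'a': node 8→9  ** P4@[41:42]
i=43 'a': node 9→10
i=44 'e': node 10→11
i=45 'c': node 11→12  ** P2@[40:45]

Matches: [[1,1],[5,1],[8,1],[13,0],[18,4],[21,2],[22,1],[25,1],[28,3],[28,4],[29,1],[32,4],[33,1],[34,1],[39,0],[42,4],[45,2]]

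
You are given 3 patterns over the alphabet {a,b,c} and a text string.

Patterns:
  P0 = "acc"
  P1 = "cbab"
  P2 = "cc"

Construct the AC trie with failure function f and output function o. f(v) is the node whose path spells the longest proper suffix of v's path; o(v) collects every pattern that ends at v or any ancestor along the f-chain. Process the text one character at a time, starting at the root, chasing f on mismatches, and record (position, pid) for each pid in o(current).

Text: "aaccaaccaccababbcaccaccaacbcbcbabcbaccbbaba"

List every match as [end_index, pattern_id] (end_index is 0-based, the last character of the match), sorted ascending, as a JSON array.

Build automaton:
Trie (insert patterns):
  n0 'ε': a→1 c→4
  n1 'a': c→2
  n2 'ac': c→3
  n3 'acc': ·  [P0 ends]
  n4 'c': b→5 c→8
  n5 'cb': a→6
  n6 'cba': b→7
  n7 'cbab': ·  [P1 ends]
  n8 'cc': ·  [P2 ends]

Failure links (BFS by depth):
  fail(1) 'a': from fail(0)=0 chase 'a': 0 ⇒ 0;  out=∅∪out(0)=∅
  fail(4) 'c': from fail(0)=0 chase 'c': 0 ⇒ 0;  out=∅∪out(0)=∅
  fail(2) 'ac': from fail(1)=0 chase 'c': 0 ⇒ 4;  out=∅∪out(4)=∅
  fail(5) 'cb': from fail(4)=0 chase 'b': 0 ⇒ 0;  out=∅∪out(0)=∅
  fail(8) 'cc': from fail(4)=0 chase 'c': 0 ⇒ 4;  out={2}∪out(4)={2}
  fail(3) 'acc': from fail(2)=4 chase 'c': 4 ⇒ 8;  out={0}∪out(8)={0,2}
  fail(6) 'cba': from fail(5)=0 chase 'a': 0 ⇒ 1;  out=∅∪out(1)=∅
  fail(7) 'cbab': from fail(6)=1 chase 'b': 1→0 ⇒ 0;  out={1}∪out(0)={1}

Text stream:
i=0 'a': node 0→1
i=1 'a': node 1→1 (via fail)
i=2 'c': node 1→2
i=3 'c': node 2→3  emit P0@[1:3],P2@[2:3]
i=4 'a': node 3→1 (via fail)
i=5 'a': node 1→1 (via fail)
i=6 'c': node 1→2
i=7 'c': node 2→3  emit P0@[5:7],P2@[6:7]
i=8 'a': node 3→1 (via fail)
i=9 'c': node 1→2
i=10 'c': node 2→3  emit P0@[8:10],P2@[9:10]
i=11 'a': node 3→1 (via fail)
i=12 'b': node 1→0 (via fail)
i=13 'a': node 0→1
i=14 'b': node 1→0 (via fail)
i=15 'b': node 0→0
i=16 'c': node 0→4
i=17 'a': node 4→1 (via fail)
i=18 'c': node 1→2
i=19 'c': node 2→3  emit P0@[17:19],P2@[18:19]
i=20 'a': node 3→1 (via fail)
i=21 'c': node 1→2
i=22 'c': node 2→3  emit P0@[20:22],P2@[21:22]
i=23 'a': node 3→1 (via fail)
i=24 'a': node 1→1 (via fail)
i=25 'c': node 1→2
i=26 'b': node 2→5 (via fail)
i=27 'c': node 5→4 (via fail)
i=28 'b': node 4→5
i=29 'c': node 5→4 (via fail)
i=30 'b': node 4→5
i=31 'a': node 5→6
i=32 'b': node 6→7  emit P1@[29:32]
i=33 'c': node 7→4 (via fail)
i=34 'b': node 4→5
i=35 'a': node 5→6
i=36 'c': node 6→2 (via fail)
i=37 'c': node 2→3  emit P0@[35:37],P2@[36:37]
i=38 'b': node 3→5 (via fail)
i=39 'b': node 5→0 (via fail)
i=40 'a': node 0→1
i=41 'b': node 1→0 (via fail)
i=42 'a': node 0→1

Matches: [[3,0],[3,2],[7,0],[7,2],[10,0],[10,2],[19,0],[19,2],[22,0],[22,2],[32,1],[37,0],[37,2]]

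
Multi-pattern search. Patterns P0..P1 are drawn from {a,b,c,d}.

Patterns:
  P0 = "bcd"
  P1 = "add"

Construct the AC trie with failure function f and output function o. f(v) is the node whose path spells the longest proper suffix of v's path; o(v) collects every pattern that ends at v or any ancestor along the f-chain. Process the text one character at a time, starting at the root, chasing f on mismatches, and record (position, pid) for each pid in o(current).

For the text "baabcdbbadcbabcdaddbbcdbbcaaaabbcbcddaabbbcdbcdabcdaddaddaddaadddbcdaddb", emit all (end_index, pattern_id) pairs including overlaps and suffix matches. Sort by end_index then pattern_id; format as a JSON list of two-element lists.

Build:
Trie (insert patterns):
  0='ε' goto a→4 b→1
  1='b' goto c→2
  2='bc' goto d→3
  3='bcd' goto ·  ←P0
  4='a' goto d→5
  5='ad' goto d→6
  6='add' goto ·  ←P1

BFS fail/out derivation:
  fail(1) 'b': from fail(0)=0 chase 'b': 0 ⇒ 0;  out=∅∪out(0)=∅
  fail(4) 'a': from fail(0)=0 chase 'a': 0 ⇒ 0;  out=∅∪out(0)=∅
  fail(2) 'bc': from fail(1)=0 chase 'c': 0 ⇒ 0;  out=∅∪out(0)=∅
  fail(5) 'ad': from fail(4)=0 chase 'd': 0 ⇒ 0;  out=∅∪out(0)=∅
  fail(3) 'bcd': from fail(2)=0 chase 'd': 0 ⇒ 0;  out={0}∪out(0)={0}
  fail(6) 'add': from fail(5)=0 chase 'd': 0 ⇒ 0;  out={1}∪out(0)={1}

Run:
pos 0 'b': at 1
pos 1 'a': at 4 (via fail)
pos 2 'a': at 4 (via fail)
pos 3 'b': at 1 (via fail)
pos 4 'c': at 2
pos 5 'd': at 3  ** P0@[3:5]
pos 6 'b': at 1 (via fail)
pos 7 'b': at 1 (via fail)
pos 8 'a': at 4 (via fail)
pos 9 'd': at 5
pos 10 'c': at 0 (via fail)
pos 11 'b': at 1
pos 12 'a': at 4 (via fail)
pos 13 'b': at 1 (via fail)
pos 14 'c': at 2
pos 15 'd': at 3  ** P0@[13:15]
pos 16 'a': at 4 (via fail)
pos 17 'd': at 5
pos 18 'd': at 6  ** P1@[16:18]
pos 19 'b': at 1 (via fail)
pos 20 'b': at 1 (via fail)
pos 21 'c': at 2
pos 22 'd': at 3  ** P0@[20:22]
pos 23 'b': at 1 (via fail)
pos 24 'b': at 1 (via fail)
pos 25 'c': at 2
pos 26 'a': at 4 (via fail)
pos 27 'a': at 4 (via fail)
pos 28 'a': at 4 (via fail)
pos 29 'a': at 4 (via fail)
pos 30 'b': at 1 (via fail)
pos 31 'b': at 1 (via fail)
pos 32 'c': at 2
pos 33 'b': at 1 (via fail)
pos 34 'c': at 2
pos 35 'd': at 3  ** P0@[33:35]
pos 36 'd': at 0 (via fail)
pos 37 'a': at 4
pos 38 'a': at 4 (via fail)
pos 39 'b': at 1 (via fail)
pos 40 'b': at 1 (via fail)
pos 41 'b': at 1 (via fail)
pos 42 'c': at 2
pos 43 'd': at 3  ** P0@[41:43]
pos 44 'b': at 1 (via fail)
pos 45 'c': at 2
pos 46 'd': at 3  ** P0@[44:46]
pos 47 'a': at 4 (via fail)
pos 48 'b': at 1 (via fail)
pos 49 'c': at 2
pos 50 'd': at 3  ** P0@[48:50]
pos 51 'a': at 4 (via fail)
pos 52 'd': at 5
pos 53 'd': at 6  ** P1@[51:53]
pos 54 'a': at 4 (via fail)
pos 55 'd': at 5
pos 56 'd': at 6  ** P1@[54:56]
pos 57 'a': at 4 (via fail)
pos 58 'd': at 5
pos 59 'd': at 6  ** P1@[57:59]
pos 60 'a': at 4 (via fail)
pos 61 'a': at 4 (via fail)
pos 62 'd': at 5
pos 63 'd': at 6  ** P1@[61:63]
pos 64 'd': at 0 (via fail)
pos 65 'b': at 1
pos 66 'c': at 2
pos 67 'd': at 3  ** P0@[65:67]
pos 68 'a': at 4 (via fail)
pos 69 'd': at 5
pos 70 'd': at 6  ** P1@[68:70]
pos 71 'b': at 1 (via fail)

Result: [[5,0],[15,0],[18,1],[22,0],[35,0],[43,0],[46,0],[50,0],[53,1],[56,1],[59,1],[63,1],[67,0],[70,1]]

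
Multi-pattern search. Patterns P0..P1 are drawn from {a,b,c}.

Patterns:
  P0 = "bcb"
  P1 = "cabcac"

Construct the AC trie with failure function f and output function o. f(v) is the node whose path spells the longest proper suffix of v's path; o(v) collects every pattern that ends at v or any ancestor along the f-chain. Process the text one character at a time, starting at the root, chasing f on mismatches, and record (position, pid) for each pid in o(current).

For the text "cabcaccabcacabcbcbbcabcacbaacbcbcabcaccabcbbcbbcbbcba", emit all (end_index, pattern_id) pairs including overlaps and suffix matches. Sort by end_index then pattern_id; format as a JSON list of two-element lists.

Build:
Trie (insert patterns):
  n0 'ε': b→1 c→4
  n1 'b': c→2
  n2 'bc': b→3
  n3 'bcb': ·  ←P0
  n4 'c': a→5
  n5 'ca': b→6
  n6 'cab': c→7
  n7 'cabc': a→8
  n8 'cabca': c→9
  n9 'cabcac': ·  ←P1

BFS fail/out derivation:
  fail(1) 'b': from fail(0)=0 chase 'b': 0 ⇒ 0;  out=∅∪out(0)=∅
  fail(4) 'c': from fail(0)=0 chase 'c': 0 ⇒ 0;  out=∅∪out(0)=∅
  fail(2) 'bc': from fail(1)=0 chase 'c': 0 ⇒ 4;  out=∅∪out(4)=∅
  fail(5) 'ca': from fail(4)=0 chase 'a': 0 ⇒ 0;  out=∅∪out(0)=∅
  fail(3) 'bcb': from fail(2)=4 chase 'b': 4→0 ⇒ 1;  out={0}∪out(1)={0}
  fail(6) 'cab': from fail(5)=0 chase 'b': 0 ⇒ 1;  out=∅∪out(1)=∅
  fail(7) 'cabc': from fail(6)=1 chase 'c': 1 ⇒ 2;  out=∅∪out(2)=∅
  fail(8) 'cabca': from fail(7)=2 chase 'a': 2→4 ⇒ 5;  out=∅∪out(5)=∅
  fail(9) 'cabcac': from fail(8)=5 chase 'c': 5→0 ⇒ 4;  out={1}∪out(4)={1}

Run:
i=0 'c': node 0→4
i=1 'a': node 4→5
i=2 'b': node 5→6
i=3 'c': node 6→7
i=4 'a': node 7→8
i=5 'c': node 8→9  → match P1@[0:5]
i=6 'c': node 9→4 ·f
i=7 'a': node 4→5
i=8 'b': node 5→6
i=9 'c': node 6→7
i=10 'a': node 7→8
i=11 'c': node 8→9  → match P1@[6:11]
i=12 'a': node 9→5 ·f
i=13 'b': node 5→6
i=14 'c': node 6→7
i=15 'b': node 7→3 ·f  → match P0@[13:15]
i=16 'c': node 3→2 ·f
i=17 'b': node 2→3  → match P0@[15:17]
i=18 'b': node 3→1 ·f
i=19 'c': node 1→2
i=20 'a': node 2→5 ·f
i=21 'b': node 5→6
i=22 'c': node 6→7
i=23 'a': node 7→8
i=24 'c': node 8→9  → match P1@[19:24]
i=25 'b': node 9→1 ·f
i=26 'a': node 1→0 ·f
i=27 'a': node 0→0
i=28 'c': node 0→4
i=29 'b': node 4→1 ·f
i=30 'c': node 1→2
i=31 'b': node 2→3  → match P0@[29:31]
i=32 'c': node 3→2 ·f
i=33 'a': node 2→5 ·f
i=34 'b': node 5→6
i=35 'c': node 6→7
i=36 'a': node 7→8
i=37 'c': node 8→9  → match P1@[32:37]
i=38 'c': node 9→4 ·f
i=39 'a': node 4→5
i=40 'b': node 5→6
i=41 'c': node 6→7
i=42 'b': node 7→3 ·f  → match P0@[40:42]
i=43 'b': node 3→1 ·f
i=44 'c': node 1→2
i=45 'b': node 2→3  → match P0@[43:45]
i=46 'b': node 3→1 ·f
i=47 'c': node 1→2
i=48 'b': node 2→3  → match P0@[46:48]
i=49 'b': node 3→1 ·f
i=50 'c': node 1→2
i=51 'b': node 2→3  → match P0@[49:51]
i=52 'a': node 3→0 ·f

All matches (sorted): [[5,1],[11,1],[15,0],[17,0],[24,1],[31,0],[37,1],[42,0],[45,0],[48,0],[51,0]]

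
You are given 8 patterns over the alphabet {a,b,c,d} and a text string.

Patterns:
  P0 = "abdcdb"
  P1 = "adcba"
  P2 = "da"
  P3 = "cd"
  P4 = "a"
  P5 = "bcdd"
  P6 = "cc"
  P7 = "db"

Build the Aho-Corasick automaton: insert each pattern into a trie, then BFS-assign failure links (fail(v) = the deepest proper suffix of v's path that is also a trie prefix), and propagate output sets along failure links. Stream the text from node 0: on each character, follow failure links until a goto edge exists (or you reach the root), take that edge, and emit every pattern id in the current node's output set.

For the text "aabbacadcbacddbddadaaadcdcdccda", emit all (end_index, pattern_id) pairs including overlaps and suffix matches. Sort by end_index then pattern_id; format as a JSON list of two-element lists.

Build automaton:
Trie (insert patterns):
  n0 'ε': a→1 b→15 c→13 d→11
  n1 'a': b→2 d→7  ←P4
  n2 'ab': d→3
  n3 'abd': c→4
  n4 'abdc': d→5
  n5 'abdcd': b→6
  n6 'abdcdb': ·  ←P0
  n7 'ad': c→8
  n8 'adc': b→9
  n9 'adcb': a→10
  n10 'adcba': ·  ←P1
  n11 'd': a→12 b→20
  n12 'da': ·  ←P2
  n13 'c': c→19 d→14
  n14 'cd': ·  ←P3
  n15 'b': c→16
  n16 'bc': d→17
  n17 'bcd': d→18
  n18 'bcdd': ·  ←P5
  n19 'cc': ·  ←P6
  n20 'db': ·  ←P7

Failure links (BFS by depth):
  n1('a'): parent n0 fail=0; on 'a' 0 → fail=0;  out {4}∪∅={4}
  n11('d'): parent n0 fail=0; on 'd' 0 → fail=0;  out ∅∪∅=∅
  n13('c'): parent n0 fail=0; on 'c' 0 → fail=0;  out ∅∪∅=∅
  n15('b'): parent n0 fail=0; on 'b' 0 → fail=0;  out ∅∪∅=∅
  n2('ab'): parent n1 fail=0; on 'b' 0 → fail=15;  out ∅∪∅=∅
  n7('ad'): parent n1 fail=0; on 'd' 0 → fail=11;  out ∅∪∅=∅
  n12('da'): parent n11 fail=0; on 'a' 0 → fail=1;  out {2}∪{4}={2,4}
  n14('cd'): parent n13 fail=0; on 'd' 0 → fail=11;  out {3}∪∅={3}
  n16('bc'): parent n15 fail=0; on 'c' 0 → fail=13;  out ∅∪∅=∅
  n19('cc'): parent n13 fail=0; on 'c' 0 → fail=13;  out {6}∪∅={6}
  n20('db'): parent n11 fail=0; on 'b' 0 → fail=15;  out {7}∪∅={7}
  n3('abd'): parent n2 fail=15; on 'd' 15→0 → fail=11;  out ∅∪∅=∅
  n8('adc'): parent n7 fail=11; on 'c' 11→0 → fail=13;  out ∅∪∅=∅
  n17('bcd'): parent n16 fail=13; on 'd' 13 → fail=14;  out ∅∪{3}={3}
  n4('abdc'): parent n3 fail=11; on 'c' 11→0 → fail=13;  out ∅∪∅=∅
  n9('adcb'): parent n8 fail=13; on 'b' 13→0 → fail=15;  out ∅∪∅=∅
  n18('bcdd'): parent n17 fail=14; on 'd' 14→11→0 → fail=11;  out {5}∪∅={5}
  n5('abdcd'): parent n4 fail=13; on 'd' 13 → fail=14;  out ∅∪{3}={3}
  n10('adcba'): parent n9 fail=15; on 'a' 15→0 → fail=1;  out {1}∪{4}={1,4}
  n6('abdcdb'): parent n5 fail=14; on 'b' 14→11 → fail=20;  out {0}∪{7}={0,7}

Text stream:
[0] read 'a'  n0⇒n1  ** P4@[0:0]
[1] read 'a'  n1⇒n1 (fail-walked)  ** P4@[1:1]
[2] read 'b'  n1⇒n2
[3] read 'b'  n2⇒n15 (fail-walked)
[4] read 'a'  n15⇒n1 (fail-walked)  ** P4@[4:4]
[5] read 'c'  n1⇒n13 (fail-walked)
[6] read 'a'  n13⇒n1 (fail-walked)  ** P4@[6:6]
[7] read 'd'  n1⇒n7
[8] read 'c'  n7⇒n8
[9] read 'b'  n8⇒n9
[10] read 'a'  n9⇒n10  ** P1@[6:10],P4@[10:10]
[11] read 'c'  n10⇒n13 (fail-walked)
[12] read 'd'  n13⇒n14  ** P3@[11:12]
[13] read 'd'  n14⇒n11 (fail-walked)
[14] read 'b'  n11⇒n20  ** P7@[13:14]
[15] read 'd'  n20⇒n11 (fail-walked)
[16] read 'd'  n11⇒n11 (fail-walked)
[17] read 'a'  n11⇒n12  ** P2@[16:17],P4@[17:17]
[18] read 'd'  n12⇒n7 (fail-walked)
[19] read 'a'  n7⇒n12 (fail-walked)  ** P2@[18:19],P4@[19:19]
[20] read 'a'  n12⇒n1 (fail-walked)  ** P4@[20:20]
[21] read 'a'  n1⇒n1 (fail-walked)  ** P4@[21:21]
[22] read 'd'  n1⇒n7
[23] read 'c'  n7⇒n8
[24] read 'd'  n8⇒n14 (fail-walked)  ** P3@[23:24]
[25] read 'c'  n14⇒n13 (fail-walked)
[26] read 'd'  n13⇒n14  ** P3@[25:26]
[27] read 'c'  n14⇒n13 (fail-walked)
[28] read 'c'  n13⇒n19  ** P6@[27:28]
[29] read 'd'  n19⇒n14 (fail-walked)  ** P3@[28:29]
[30] read 'a'  n14⇒n12 (fail-walked)  ** P2@[29:30],P4@[30:30]

Matches: [[0,4],[1,4],[4,4],[6,4],[10,1],[10,4],[12,3],[14,7],[17,2],[17,4],[19,2],[19,4],[20,4],[21,4],[24,3],[26,3],[28,6],[29,3],[30,2],[30,4]]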